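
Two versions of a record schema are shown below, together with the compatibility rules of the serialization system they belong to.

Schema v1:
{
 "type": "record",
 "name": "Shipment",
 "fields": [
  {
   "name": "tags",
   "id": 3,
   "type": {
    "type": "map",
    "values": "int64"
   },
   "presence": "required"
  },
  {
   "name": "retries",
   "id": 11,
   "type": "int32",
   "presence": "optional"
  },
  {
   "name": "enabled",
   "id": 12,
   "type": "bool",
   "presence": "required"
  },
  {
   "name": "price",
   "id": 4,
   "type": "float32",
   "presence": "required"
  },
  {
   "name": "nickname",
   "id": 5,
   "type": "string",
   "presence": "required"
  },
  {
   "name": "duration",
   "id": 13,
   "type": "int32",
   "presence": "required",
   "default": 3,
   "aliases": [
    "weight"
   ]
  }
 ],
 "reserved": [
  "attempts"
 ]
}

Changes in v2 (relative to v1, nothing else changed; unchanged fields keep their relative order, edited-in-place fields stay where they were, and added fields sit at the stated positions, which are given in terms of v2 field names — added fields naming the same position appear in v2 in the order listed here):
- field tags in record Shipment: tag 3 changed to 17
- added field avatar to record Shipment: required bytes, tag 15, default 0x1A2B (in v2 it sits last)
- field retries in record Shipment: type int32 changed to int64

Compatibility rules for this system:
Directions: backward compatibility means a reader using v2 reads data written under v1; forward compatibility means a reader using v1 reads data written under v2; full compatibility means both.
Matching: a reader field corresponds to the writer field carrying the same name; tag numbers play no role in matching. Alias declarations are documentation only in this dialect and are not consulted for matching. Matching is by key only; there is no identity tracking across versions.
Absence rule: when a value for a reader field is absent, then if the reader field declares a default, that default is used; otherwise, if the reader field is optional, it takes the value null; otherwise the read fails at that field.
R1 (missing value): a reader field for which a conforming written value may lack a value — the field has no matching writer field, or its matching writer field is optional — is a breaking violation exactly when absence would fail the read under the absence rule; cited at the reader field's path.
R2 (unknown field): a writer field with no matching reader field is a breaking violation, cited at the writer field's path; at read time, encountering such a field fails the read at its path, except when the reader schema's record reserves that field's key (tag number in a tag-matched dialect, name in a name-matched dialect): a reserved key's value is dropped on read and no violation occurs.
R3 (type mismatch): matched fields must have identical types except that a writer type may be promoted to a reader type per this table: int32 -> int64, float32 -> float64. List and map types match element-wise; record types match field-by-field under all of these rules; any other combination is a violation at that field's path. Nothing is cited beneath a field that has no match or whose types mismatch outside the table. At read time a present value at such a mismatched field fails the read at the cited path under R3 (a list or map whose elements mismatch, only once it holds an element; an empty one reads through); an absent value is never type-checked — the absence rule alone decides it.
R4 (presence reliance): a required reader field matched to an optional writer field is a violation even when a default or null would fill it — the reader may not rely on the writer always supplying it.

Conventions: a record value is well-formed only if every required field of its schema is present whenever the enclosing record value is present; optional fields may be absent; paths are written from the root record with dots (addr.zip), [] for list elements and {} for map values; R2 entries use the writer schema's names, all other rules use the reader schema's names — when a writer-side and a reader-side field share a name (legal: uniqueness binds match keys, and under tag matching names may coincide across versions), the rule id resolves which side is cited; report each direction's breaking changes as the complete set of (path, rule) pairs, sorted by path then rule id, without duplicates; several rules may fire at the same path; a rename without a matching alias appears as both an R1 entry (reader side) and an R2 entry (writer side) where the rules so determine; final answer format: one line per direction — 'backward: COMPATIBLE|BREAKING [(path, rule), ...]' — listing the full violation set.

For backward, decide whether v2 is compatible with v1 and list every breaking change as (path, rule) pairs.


arrows below run writer -> reader for Shipment
checking backward for Shipment: reader v2 against writer v1:
  tags: paired with writer tags (map<string, int64> -> map<string, int64>; writer required)
  retries: paired with writer retries (int32 -> int64; writer optional)
  enabled: paired with writer enabled (bool -> bool; writer required)
  price: paired with writer price (float32 -> float32; writer required)
  nickname: paired with writer nickname (string -> string; writer required)
  duration: paired with writer duration (int32 -> int32; writer required)
  avatar: no writer match
  => no violations; backward on Shipment: COMPATIBLE
diffs on Shipment not affecting the asked answer:
  field tags in record Shipment: tag 3 changed to 17 -> fires no rule on Shipment, leaving the asked answer as it is
  added field avatar to record Shipment: required bytes, tag 15, default 0x1A2B (in v2 it sits last) -> its effect on Shipment is confined to the forward direction, not asked
  field retries in record Shipment: type int32 changed to int64 -> its effect on Shipment is confined to the forward direction, not asked

backward: COMPATIBLE []


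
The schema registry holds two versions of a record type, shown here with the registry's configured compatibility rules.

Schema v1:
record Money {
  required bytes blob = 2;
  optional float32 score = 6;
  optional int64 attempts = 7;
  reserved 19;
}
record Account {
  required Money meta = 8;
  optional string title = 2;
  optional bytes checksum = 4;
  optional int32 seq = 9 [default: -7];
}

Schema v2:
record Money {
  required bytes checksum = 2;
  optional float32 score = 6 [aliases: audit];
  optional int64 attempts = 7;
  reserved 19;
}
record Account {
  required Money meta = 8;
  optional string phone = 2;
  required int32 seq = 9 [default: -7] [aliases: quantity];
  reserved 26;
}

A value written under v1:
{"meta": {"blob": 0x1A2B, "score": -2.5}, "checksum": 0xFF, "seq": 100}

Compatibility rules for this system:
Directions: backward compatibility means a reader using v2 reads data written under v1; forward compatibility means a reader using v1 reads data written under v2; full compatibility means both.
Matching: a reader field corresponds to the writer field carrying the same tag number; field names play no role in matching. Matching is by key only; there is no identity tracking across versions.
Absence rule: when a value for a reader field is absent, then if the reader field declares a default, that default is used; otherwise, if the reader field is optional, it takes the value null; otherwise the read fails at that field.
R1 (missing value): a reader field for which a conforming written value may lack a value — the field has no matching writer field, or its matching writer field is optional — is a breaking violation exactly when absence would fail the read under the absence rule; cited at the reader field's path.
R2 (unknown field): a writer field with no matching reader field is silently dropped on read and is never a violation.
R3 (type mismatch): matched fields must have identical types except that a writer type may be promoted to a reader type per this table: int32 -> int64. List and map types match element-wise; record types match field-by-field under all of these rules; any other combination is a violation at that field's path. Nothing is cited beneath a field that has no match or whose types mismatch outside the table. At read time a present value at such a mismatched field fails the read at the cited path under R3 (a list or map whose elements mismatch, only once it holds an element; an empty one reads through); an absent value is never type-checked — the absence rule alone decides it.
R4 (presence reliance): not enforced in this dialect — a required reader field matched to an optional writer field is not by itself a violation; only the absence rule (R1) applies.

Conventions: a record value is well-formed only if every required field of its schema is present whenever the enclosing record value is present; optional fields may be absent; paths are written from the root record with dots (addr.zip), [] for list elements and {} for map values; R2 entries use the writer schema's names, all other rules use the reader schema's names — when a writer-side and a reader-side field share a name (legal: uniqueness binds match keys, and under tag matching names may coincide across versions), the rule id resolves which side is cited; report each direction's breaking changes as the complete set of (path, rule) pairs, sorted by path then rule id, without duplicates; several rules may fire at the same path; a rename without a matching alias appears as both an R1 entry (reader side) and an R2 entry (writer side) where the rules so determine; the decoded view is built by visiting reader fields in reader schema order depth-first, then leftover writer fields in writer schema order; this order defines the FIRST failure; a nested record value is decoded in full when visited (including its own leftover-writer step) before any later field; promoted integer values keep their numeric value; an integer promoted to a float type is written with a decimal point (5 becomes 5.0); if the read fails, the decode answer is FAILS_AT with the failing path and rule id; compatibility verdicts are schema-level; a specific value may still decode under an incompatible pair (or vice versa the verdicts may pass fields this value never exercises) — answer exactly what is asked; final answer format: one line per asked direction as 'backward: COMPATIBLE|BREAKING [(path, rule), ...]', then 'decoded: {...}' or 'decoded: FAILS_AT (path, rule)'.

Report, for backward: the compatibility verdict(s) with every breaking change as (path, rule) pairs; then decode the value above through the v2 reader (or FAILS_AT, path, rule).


backward: COMPATIBLE []; decoded: {"meta": {"checksum": 0x1A2B, "score": -2.5, "attempts": null}, "phone": null, "seq": 100}

each type pair in Account: writer, then reader
backward pass over Account, reader schema v2, writer schema v1:
  meta <- meta (Money -> Money, writer required)
  phone <- title (string -> string, writer optional)
  seq <- seq (int32 -> int32, writer optional)
  checksum (writer side), unknown to reader
  meta.checksum <- meta.blob (bytes -> bytes, writer required)
  meta.score <- meta.score (float32 -> float32, writer optional)
  meta.attempts <- meta.attempts (int64 -> int64, writer optional)
  => backward verdict for Account: COMPATIBLE, no violations
migrating the Account value to v2:
  meta.checksum := 0x1A2B (from writer blob)
  meta.score := -2.5
  meta.attempts := null (absent, optional -> null)
  phone := null (absent, optional -> null)
  seq := 100
  writer checksum: unknown -> dropped
  => decoded: {"meta": {"checksum": 0x1A2B, "score": -2.5, "attempts": null}, "phone": null, "seq": 100}
ruling out the remaining Account differences:
  field seq in record Account: optional changed to required -> no rule fires on it in Account's dialect; the asked verdict holds


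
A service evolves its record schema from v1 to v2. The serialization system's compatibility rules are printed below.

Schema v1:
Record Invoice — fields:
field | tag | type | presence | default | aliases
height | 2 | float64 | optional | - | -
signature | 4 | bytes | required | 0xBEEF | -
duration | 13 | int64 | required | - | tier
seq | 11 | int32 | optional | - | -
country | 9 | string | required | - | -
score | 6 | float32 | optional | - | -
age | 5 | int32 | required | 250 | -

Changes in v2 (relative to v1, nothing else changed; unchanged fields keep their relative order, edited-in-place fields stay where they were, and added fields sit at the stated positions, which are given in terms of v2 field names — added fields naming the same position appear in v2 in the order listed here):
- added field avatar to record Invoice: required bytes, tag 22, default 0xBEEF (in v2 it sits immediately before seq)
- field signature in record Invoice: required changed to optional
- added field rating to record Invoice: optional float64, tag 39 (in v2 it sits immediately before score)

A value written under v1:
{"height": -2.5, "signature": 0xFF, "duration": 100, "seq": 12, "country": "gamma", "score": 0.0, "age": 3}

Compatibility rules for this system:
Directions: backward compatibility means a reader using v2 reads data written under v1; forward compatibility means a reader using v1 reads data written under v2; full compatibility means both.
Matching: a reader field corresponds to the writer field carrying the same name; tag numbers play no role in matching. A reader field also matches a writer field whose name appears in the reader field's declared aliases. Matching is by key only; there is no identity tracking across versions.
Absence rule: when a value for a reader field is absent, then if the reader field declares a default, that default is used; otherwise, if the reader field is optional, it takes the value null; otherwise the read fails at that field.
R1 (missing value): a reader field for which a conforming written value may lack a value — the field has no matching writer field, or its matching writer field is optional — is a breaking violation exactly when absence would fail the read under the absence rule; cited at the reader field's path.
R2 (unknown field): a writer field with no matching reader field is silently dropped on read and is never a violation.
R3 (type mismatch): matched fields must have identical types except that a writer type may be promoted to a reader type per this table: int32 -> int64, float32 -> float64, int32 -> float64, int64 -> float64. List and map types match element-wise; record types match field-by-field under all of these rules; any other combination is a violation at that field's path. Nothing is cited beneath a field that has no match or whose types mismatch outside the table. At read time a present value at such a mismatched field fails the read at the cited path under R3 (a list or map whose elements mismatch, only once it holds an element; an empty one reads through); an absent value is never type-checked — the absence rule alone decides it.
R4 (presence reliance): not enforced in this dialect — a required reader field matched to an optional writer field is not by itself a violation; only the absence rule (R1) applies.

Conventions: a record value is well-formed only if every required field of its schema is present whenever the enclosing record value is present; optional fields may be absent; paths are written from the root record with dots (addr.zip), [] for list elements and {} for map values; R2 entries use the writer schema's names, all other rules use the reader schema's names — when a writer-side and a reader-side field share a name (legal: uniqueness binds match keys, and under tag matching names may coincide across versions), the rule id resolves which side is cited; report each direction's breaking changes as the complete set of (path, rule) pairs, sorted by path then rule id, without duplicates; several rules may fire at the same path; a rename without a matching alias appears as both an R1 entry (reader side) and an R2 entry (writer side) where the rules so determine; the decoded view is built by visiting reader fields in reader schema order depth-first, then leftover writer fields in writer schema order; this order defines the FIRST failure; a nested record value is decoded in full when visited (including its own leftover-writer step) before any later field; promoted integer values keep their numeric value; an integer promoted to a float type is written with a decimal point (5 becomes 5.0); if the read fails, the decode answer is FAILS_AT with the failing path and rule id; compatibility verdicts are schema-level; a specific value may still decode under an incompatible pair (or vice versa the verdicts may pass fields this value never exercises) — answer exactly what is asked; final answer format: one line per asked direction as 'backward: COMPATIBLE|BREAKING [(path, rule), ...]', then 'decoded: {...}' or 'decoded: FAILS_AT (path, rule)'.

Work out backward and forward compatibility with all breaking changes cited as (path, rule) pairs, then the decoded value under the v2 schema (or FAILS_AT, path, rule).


in Invoice below, arrows point writer -> reader
backward pass over Invoice, reader schema v2, writer schema v1:
  float64 -> float64, writer optional: height aligns to height
  bytes -> bytes, writer required: signature aligns to signature
  int64 -> int64, writer required: duration aligns to duration
  avatar: no writer match
  int32 -> int32, writer optional: seq aligns to seq
  string -> string, writer required: country aligns to country
  rating: no writer match
  float32 -> float32, writer optional: score aligns to score
  int32 -> int32, writer required: age aligns to age
  => backward: COMPATIBLE
forward pass over Invoice, reader schema v1, writer schema v2:
  float64 -> float64, writer optional: height aligns to height
  bytes -> bytes, writer optional: signature aligns to signature
  int64 -> int64, writer required: duration aligns to duration
  int32 -> int32, writer optional: seq aligns to seq
  string -> string, writer required: country aligns to country
  float32 -> float32, writer optional: score aligns to score
  int32 -> int32, writer required: age aligns to age
  writer field avatar has no reader counterpart
  writer field rating has no reader counterpart
  => forward: COMPATIBLE
decode (reader v2):
  height := -2.5
  signature := 0xFF
  duration := 100
  avatar := 0xBEEF (missing; default applied)
  seq := 12
  country := "gamma"
  rating := null (missing; optional => null)
  score := 0.0
  age := 3
  => decoded: {"height": -2.5, "signature": 0xFF, "duration": 100, "avatar": 0xBEEF, "seq": 12, "country": "gamma", "rating": null, "score": 0.0, "age": 3}

backward: COMPATIBLE []; forward: COMPATIBLE []; decoded: {"height": -2.5, "signature": 0xFF, "duration": 100, "avatar": 0xBEEF, "seq": 12, "country": "gamma", "rating": null, "score": 0.0, "age": 3}


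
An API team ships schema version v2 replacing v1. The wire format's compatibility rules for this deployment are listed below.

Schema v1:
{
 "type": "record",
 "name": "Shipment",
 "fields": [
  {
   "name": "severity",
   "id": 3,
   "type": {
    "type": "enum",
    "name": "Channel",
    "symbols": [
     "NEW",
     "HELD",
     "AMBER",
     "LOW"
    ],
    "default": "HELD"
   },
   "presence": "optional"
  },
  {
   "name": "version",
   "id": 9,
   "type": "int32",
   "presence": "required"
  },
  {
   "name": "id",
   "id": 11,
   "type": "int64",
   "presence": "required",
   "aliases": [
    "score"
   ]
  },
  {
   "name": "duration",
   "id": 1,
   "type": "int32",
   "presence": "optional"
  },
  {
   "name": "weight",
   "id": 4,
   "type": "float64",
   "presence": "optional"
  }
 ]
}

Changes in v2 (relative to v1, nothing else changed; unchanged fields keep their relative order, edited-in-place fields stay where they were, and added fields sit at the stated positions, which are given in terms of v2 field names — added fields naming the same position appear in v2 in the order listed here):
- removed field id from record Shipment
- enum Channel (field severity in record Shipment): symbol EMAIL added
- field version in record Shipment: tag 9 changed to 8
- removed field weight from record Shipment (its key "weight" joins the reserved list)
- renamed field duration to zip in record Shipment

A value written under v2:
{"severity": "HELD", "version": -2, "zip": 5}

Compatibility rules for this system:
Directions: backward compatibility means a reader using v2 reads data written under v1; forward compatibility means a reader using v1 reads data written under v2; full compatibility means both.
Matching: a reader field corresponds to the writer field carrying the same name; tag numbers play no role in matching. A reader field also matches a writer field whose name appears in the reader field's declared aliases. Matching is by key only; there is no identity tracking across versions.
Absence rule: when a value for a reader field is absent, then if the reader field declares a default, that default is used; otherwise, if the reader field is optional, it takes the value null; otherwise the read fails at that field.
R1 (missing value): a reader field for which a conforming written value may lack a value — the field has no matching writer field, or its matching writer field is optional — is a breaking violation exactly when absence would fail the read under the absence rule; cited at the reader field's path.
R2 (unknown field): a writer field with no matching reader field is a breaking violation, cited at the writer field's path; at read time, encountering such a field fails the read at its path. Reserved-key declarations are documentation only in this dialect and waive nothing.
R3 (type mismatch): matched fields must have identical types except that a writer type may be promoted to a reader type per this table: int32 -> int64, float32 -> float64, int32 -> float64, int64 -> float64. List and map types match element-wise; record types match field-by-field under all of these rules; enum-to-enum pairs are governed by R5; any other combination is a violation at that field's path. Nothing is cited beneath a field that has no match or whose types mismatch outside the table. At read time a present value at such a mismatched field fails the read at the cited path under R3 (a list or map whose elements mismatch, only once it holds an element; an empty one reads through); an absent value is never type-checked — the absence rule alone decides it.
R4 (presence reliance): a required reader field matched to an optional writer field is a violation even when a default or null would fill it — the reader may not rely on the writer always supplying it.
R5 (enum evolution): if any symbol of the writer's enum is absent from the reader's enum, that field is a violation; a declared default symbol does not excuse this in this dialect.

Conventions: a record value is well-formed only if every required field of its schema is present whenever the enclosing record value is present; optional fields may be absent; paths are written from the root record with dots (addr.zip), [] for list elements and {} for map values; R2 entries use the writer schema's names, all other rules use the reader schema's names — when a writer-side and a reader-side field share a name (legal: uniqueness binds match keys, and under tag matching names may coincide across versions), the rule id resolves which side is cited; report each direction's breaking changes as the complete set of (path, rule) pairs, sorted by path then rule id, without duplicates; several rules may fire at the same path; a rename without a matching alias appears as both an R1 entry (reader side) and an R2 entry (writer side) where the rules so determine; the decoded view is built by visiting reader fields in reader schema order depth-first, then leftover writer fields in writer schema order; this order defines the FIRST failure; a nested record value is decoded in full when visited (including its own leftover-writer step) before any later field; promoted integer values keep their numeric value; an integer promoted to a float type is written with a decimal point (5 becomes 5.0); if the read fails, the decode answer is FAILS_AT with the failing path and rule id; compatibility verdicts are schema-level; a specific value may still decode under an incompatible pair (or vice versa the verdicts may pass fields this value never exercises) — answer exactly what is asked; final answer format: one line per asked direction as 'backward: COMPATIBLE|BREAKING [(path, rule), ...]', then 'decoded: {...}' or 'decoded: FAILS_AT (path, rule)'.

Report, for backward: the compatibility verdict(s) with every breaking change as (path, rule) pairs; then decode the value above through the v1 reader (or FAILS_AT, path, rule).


backward: BREAKING [(duration, R2), (id, R2), (weight, R2)]; decoded: FAILS_AT (id, R1)

each type pair in Shipment: writer, then reader
checking backward for Shipment: reader v2 against writer v1:
  severity: paired with writer severity (Channel -> Channel; writer optional)
  version: paired with writer version (int32 -> int32; writer required)
  no writer field matches reader zip
  writer id: unknown to reader
  writer duration: unknown to reader
  writer weight: unknown to reader
  rule R2 violated at duration
  rule R2 violated at id
  rule R2 violated at weight
  => backward verdict for Shipment: BREAKING, 3 violation(s)
decode walk for Shipment under reader schema v1:
  severity := "HELD"
  version := -2
  read fails at id under R1 (no fill)
  => FAILS_AT (id, R1)
remaining Shipment differences; none change what is asked:
  enum Channel (field severity in record Shipment): symbol EMAIL added -> fires only in the forward direction of Shipment, which is not asked here
  field version in record Shipment: tag 9 changed to 8 -> no rule fires on it in Shipment's dialect; the asked verdict holds


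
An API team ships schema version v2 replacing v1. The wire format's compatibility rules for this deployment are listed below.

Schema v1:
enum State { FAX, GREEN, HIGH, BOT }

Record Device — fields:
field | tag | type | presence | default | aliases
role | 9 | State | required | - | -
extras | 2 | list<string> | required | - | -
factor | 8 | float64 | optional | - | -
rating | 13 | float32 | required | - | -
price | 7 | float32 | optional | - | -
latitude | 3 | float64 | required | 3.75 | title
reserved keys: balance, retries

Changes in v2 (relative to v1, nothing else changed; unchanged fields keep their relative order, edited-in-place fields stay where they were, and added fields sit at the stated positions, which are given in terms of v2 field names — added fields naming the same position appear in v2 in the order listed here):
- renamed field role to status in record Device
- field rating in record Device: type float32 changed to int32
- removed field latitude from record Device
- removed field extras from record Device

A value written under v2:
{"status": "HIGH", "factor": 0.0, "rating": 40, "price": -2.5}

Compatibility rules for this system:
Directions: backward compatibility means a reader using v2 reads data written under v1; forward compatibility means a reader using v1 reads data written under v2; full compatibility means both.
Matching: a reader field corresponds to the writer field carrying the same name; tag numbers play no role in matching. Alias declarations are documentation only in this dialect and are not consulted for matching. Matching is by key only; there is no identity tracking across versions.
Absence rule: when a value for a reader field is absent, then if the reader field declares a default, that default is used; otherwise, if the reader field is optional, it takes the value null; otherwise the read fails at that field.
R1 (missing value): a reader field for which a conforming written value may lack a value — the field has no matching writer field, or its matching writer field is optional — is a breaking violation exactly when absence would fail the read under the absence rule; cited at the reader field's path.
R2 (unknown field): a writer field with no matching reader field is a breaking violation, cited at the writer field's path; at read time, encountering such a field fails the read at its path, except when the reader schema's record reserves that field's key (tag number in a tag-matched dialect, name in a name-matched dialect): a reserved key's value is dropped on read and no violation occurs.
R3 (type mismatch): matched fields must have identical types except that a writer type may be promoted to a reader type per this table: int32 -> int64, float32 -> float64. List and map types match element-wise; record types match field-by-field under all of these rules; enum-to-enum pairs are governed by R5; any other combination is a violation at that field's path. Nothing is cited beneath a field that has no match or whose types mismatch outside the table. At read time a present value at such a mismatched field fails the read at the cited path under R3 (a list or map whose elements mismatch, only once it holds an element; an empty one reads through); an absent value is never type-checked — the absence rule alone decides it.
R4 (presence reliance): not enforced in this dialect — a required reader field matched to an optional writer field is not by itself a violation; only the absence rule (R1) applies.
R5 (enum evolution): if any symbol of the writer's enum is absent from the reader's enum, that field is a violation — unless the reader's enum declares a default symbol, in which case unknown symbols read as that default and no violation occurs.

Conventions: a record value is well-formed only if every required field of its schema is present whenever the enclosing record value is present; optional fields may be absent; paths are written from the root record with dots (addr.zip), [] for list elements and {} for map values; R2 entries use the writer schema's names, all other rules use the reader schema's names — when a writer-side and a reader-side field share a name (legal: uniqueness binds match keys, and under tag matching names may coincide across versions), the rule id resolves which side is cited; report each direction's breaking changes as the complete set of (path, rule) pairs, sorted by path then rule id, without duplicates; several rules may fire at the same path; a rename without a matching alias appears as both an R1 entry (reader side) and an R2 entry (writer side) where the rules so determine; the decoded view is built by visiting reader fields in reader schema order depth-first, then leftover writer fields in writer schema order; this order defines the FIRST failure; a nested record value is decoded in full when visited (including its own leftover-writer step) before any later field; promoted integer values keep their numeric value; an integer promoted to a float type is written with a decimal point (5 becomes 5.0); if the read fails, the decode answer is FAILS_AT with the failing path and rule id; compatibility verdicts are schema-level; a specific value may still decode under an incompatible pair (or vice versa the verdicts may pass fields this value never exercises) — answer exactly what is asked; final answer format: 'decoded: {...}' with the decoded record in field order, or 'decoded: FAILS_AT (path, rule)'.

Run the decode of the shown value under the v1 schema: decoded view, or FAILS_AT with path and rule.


the writer's type comes first in each Device pair
decode (reader v1):
  read fails at role under R1 (no fill)
  => FAILS_AT (role, R1)
ruling out the remaining Device differences:
  field rating in record Device: type float32 changed to int32 -> changes Device's schema-level verdicts only — the decode of this value is the same
  removed field latitude from record Device -> changes Device's schema-level verdicts only — the decode of this value is the same
  removed field extras from record Device -> changes Device's schema-level verdicts only — the decode of this value is the same

decoded: FAILS_AT (role, R1)


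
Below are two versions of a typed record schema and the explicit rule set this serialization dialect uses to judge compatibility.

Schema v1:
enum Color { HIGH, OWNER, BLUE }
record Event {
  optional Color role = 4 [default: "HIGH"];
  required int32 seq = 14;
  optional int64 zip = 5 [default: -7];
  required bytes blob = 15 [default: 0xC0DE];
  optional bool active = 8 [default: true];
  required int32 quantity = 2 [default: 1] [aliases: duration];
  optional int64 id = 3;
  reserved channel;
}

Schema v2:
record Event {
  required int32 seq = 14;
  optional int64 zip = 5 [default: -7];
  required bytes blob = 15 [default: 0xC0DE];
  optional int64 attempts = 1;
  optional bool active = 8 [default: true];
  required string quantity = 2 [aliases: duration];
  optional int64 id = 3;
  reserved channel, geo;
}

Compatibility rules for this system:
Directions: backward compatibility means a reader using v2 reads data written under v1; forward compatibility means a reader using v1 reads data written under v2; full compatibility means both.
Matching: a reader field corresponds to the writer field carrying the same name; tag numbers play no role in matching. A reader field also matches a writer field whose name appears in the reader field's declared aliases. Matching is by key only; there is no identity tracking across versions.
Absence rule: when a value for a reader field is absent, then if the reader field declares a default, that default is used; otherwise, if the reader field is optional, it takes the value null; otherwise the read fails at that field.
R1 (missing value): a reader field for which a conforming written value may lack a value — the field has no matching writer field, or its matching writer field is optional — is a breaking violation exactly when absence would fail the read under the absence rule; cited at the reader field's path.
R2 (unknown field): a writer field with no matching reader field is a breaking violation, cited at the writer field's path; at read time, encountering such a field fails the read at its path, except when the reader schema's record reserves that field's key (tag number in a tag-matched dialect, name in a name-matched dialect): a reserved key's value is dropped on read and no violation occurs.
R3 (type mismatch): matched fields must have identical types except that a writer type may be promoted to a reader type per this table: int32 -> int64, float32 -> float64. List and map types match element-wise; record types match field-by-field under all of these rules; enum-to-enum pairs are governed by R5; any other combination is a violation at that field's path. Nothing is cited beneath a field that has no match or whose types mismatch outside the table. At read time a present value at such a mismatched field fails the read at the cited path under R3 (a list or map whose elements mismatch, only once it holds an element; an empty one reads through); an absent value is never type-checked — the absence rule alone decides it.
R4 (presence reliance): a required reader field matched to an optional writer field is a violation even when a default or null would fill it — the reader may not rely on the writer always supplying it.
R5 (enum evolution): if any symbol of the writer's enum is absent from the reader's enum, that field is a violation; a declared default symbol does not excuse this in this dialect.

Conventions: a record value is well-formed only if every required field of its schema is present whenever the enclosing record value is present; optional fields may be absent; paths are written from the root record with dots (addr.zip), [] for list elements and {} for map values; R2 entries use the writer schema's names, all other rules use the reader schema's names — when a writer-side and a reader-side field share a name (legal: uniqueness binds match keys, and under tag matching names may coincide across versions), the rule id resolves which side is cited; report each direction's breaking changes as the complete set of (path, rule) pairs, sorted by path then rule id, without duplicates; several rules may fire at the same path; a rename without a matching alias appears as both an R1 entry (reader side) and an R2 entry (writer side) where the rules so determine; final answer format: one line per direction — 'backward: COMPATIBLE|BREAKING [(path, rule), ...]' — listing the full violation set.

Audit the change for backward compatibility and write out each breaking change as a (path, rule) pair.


in Event below, arrows point writer -> reader
backward analysis of Event with v2 as reader and v1 as writer:
  int32 -> int32, writer required: seq aligns to seq
  int64 -> int64, writer optional: zip aligns to zip
  bytes -> bytes, writer required: blob aligns to blob
  attempts has no writer counterpart
  bool -> bool, writer optional: active aligns to active
  int32 -> string, writer required: quantity aligns to quantity
  int64 -> int64, writer optional: id aligns to id
  role (writer side), unknown to reader
  violation R3 at quantity
  violation R2 at role
  => 2 violation(s): backward is BREAKING for Event
the other Event changes do not affect what is asked:
  added field attempts to record Event: optional int64, tag 1 (in v2 it sits immediately before active) -> affects forward compatibility only, which is not asked

backward: BREAKING [(quantity, R3), (role, R2)]


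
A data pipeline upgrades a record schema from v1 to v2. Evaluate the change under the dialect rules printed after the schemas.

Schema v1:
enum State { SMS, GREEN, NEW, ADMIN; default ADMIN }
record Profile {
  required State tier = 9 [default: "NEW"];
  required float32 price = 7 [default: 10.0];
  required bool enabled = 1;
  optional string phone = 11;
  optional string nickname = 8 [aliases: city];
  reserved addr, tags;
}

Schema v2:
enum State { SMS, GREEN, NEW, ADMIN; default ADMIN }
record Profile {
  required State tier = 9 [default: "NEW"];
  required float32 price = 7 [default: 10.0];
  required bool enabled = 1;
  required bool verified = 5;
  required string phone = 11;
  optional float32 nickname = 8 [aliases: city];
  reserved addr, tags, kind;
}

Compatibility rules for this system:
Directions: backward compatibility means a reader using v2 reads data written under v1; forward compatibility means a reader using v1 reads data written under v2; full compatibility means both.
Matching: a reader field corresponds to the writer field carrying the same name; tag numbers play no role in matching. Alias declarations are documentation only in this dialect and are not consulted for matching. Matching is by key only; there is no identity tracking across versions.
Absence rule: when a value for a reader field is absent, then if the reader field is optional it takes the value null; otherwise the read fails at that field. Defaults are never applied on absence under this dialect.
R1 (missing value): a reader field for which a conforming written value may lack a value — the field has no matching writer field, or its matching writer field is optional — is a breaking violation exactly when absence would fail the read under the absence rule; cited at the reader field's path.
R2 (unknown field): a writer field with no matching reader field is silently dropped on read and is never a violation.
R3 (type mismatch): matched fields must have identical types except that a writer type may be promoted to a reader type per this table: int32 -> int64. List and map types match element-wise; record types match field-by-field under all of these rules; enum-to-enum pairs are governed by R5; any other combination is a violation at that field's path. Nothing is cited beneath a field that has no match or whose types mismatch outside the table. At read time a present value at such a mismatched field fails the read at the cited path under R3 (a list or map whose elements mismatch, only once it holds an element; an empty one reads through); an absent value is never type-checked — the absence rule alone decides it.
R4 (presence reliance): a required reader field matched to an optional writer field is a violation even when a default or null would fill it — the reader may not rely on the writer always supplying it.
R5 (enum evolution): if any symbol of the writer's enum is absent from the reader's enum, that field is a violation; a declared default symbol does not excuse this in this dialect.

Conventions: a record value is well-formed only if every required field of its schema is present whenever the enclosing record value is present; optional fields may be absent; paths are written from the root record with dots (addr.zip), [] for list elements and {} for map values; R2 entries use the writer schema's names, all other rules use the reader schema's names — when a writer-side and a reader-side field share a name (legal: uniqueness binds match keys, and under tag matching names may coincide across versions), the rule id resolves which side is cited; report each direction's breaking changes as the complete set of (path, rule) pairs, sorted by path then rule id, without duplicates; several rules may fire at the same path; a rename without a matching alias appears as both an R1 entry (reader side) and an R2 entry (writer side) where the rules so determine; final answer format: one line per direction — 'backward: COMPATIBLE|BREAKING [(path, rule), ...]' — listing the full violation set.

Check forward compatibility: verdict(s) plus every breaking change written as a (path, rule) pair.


forward: BREAKING [(nickname, R3)]

the writer's type comes first in each Profile pair
forward for Profile (reader v1, writer v2):
  tier: paired with writer tier (State -> State; writer required)
  price: paired with writer price (float32 -> float32; writer required)
  enabled: paired with writer enabled (bool -> bool; writer required)
  phone: paired with writer phone (string -> string; writer required)
  nickname: paired with writer nickname (float32 -> string; writer optional)
  writer verified: unknown to reader
  R3 fires at nickname
  => forward: BREAKING (1)
the other Profile changes do not affect what is asked:
  added field verified to record Profile: required bool, tag 5 (in v2 it sits immediately before phone) -> matters only for Profile's backward compatibility — outside the asked direction
  field phone in record Profile: optional changed to required -> matters only for Profile's backward compatibility — outside the asked direction
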